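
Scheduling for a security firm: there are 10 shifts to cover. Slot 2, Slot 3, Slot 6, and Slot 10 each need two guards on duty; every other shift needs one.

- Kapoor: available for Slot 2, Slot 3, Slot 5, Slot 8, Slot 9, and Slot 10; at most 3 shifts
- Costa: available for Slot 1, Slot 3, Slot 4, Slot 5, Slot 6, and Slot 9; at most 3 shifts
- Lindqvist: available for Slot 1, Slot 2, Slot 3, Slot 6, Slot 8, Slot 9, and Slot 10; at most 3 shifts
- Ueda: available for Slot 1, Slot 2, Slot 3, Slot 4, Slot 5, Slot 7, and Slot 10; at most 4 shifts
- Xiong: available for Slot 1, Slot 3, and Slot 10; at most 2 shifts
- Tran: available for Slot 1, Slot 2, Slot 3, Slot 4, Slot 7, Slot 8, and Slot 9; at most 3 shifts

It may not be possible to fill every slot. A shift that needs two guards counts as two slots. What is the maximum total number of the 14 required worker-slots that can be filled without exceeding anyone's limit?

Total capacity across all guards is 3+3+3+4+2+3 = 18, and 14 slots are needed, so at most 14 can be filled.
An assignment achieving 14: Slot 1→Ueda, Slot 2→Kapoor+Lindqvist, Slot 3→Ueda+Xiong, Slot 4→Costa, Slot 5→Kapoor, Slot 6→Costa+Lindqvist, Slot 7→Ueda, Slot 8→Kapoor, Slot 9→Costa, Slot 10→Lindqvist+Ueda.
Loads: Kapoor 3/3, Costa 3/3, Lindqvist 3/3, Ueda 4/4, Xiong 1/2, Tran 0/3.

14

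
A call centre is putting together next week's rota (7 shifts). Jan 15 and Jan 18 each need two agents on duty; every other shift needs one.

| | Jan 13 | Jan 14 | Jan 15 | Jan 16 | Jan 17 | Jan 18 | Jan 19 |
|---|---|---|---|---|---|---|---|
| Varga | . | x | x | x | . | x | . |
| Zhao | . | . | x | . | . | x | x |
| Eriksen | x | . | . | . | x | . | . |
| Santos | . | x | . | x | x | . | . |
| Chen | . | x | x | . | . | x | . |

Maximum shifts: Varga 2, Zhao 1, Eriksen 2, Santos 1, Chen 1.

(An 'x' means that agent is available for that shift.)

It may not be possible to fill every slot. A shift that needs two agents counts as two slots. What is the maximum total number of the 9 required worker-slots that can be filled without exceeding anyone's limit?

Total capacity across all agents is 2+1+2+1+1 = 7, and 9 slots are needed, so at most 7 can be filled.
An assignment achieving 7: Jan 13→Eriksen, Jan 14→Santos, Jan 15→Varga+Chen, Jan 16→Varga, Jan 17→Eriksen, Jan 19→Zhao.
Loads: Varga 2/2, Zhao 1/1, Eriksen 2/2, Santos 1/1, Chen 1/1.

7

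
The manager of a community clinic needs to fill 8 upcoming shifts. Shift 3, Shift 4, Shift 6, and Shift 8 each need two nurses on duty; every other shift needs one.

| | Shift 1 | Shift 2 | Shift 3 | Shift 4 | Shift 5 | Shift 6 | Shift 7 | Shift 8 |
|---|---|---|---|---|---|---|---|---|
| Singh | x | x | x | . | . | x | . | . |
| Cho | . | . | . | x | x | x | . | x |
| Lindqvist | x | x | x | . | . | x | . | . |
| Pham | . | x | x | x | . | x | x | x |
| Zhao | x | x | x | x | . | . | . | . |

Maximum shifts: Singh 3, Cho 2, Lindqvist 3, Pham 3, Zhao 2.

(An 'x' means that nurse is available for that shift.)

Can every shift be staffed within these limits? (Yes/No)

Shift 5 can only be covered by Cho, so that assignment is forced.
Shift 7 can only be covered by Pham, so that assignment is forced.
Shift 8 can only be covered by Cho and Pham, so that assignment is forced.
One valid schedule: Shift 1→Singh, Shift 2→Singh, Shift 3→Lindqvist+Zhao, Shift 4→Pham+Zhao, Shift 5→Cho, Shift 6→Singh+Lindqvist, Shift 7→Pham, Shift 8→Cho+Pham.
Loads: Singh 3/3, Cho 2/2, Lindqvist 2/3, Pham 3/3, Zhao 2/2 — all within limits.

Yes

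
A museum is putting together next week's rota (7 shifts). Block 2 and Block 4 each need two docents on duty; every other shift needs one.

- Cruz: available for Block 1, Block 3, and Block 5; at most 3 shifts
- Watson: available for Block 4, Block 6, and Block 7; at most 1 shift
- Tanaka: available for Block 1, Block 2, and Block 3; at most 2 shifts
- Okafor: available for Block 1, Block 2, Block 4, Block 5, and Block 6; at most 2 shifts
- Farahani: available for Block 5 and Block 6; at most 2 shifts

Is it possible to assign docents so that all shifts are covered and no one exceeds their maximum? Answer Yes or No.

No

Total capacity is 10 and 9 slots are needed, so capacity alone doesn't rule it out.
Shifts {Block 4, Block 7} need 3 worker-slots in total, but the docents available for any of those shifts (Watson and Okafor) can supply at most 2 among them. So no valid schedule exists.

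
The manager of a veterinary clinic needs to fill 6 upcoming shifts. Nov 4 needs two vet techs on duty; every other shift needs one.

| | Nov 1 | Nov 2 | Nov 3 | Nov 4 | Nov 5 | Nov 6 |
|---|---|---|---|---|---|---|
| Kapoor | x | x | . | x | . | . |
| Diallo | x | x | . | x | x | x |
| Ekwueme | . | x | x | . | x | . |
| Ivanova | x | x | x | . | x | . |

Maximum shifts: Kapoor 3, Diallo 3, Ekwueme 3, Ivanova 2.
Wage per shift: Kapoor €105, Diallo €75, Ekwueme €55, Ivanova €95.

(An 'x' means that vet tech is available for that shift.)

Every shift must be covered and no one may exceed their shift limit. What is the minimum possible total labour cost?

Nov 4 can only be covered by Kapoor and Diallo, so that assignment is forced.
Nov 6 can only be covered by Diallo, so that assignment is forced.
Picking the cheapest available vet tech for each shift independently would cost €495, and that bound is achievable.
An optimal schedule: Nov 1→Diallo, Nov 2→Ekwueme, Nov 3→Ekwueme, Nov 4→Diallo+Kapoor, Nov 5→Ekwueme, Nov 6→Diallo.
Total: 75 + 55 + 55 + 75 + 105 + 55 + 75 = €495.

€495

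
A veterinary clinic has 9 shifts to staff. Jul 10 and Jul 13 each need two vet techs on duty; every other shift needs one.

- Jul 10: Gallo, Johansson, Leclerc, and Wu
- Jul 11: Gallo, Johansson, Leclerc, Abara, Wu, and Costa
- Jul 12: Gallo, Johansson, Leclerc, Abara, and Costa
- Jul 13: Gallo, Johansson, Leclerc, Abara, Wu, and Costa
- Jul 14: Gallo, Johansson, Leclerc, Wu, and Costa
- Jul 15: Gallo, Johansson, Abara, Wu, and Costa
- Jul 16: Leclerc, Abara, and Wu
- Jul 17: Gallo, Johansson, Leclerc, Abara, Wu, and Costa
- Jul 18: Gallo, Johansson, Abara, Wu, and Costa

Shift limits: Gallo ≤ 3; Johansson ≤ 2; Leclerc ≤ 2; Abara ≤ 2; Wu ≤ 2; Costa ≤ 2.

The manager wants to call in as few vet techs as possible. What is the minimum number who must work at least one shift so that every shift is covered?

11 slots to fill and no one can take more than 3, so at least ⌈11/3⌉ = 4 vet techs are needed.
Any 4 vet techs together have capacity at most 3+2+2+2 = 9 < 11 slots, so 4 can never suffice.
Gallo, Johansson, Leclerc, Abara, and Wu alone can cover everything: Jul 10→Leclerc+Wu, Jul 11→Johansson, Jul 12→Gallo, Jul 13→Abara+Wu, Jul 14→Gallo, Jul 15→Gallo, Jul 16→Leclerc, Jul 17→Abara, Jul 18→Johansson.

5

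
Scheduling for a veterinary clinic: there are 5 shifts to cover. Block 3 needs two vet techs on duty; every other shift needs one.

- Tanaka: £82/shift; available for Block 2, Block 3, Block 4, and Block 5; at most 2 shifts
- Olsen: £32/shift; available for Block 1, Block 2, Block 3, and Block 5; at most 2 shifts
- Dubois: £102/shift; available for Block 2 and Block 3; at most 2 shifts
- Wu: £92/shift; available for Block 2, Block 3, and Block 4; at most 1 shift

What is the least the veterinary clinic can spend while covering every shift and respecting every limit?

£422

Block 1 can only be covered by Olsen, so that assignment is forced.
Picking the cheapest available vet tech for each shift independently would cost £292, but that ignores the shift limits.
An optimal schedule: Block 1→Olsen, Block 2→Olsen, Block 3→Dubois+Wu, Block 4→Tanaka, Block 5→Tanaka.
Total: 32 + 32 + 102 + 92 + 82 + 82 = £422.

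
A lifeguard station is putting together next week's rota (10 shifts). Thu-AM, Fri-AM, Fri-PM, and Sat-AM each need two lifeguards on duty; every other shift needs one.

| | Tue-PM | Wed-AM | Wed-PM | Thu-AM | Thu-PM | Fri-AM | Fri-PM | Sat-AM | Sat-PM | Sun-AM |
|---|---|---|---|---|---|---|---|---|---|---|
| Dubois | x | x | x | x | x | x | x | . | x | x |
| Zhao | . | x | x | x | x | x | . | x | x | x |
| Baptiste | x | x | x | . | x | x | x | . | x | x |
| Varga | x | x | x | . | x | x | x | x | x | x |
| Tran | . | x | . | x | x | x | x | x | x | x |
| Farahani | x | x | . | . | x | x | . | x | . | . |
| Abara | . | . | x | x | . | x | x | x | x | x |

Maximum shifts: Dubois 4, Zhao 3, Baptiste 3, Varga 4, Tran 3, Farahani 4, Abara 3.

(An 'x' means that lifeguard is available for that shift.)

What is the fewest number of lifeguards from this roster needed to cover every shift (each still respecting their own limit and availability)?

14 slots to fill and no one can take more than 4, so at least ⌈14/4⌉ = 4 lifeguards are needed.
Dubois, Zhao, Baptiste, and Varga alone can cover everything: Tue-PM→Dubois, Wed-AM→Dubois, Wed-PM→Zhao, Thu-AM→Dubois+Zhao, Thu-PM→Baptiste, Fri-AM→Baptiste+Varga, Fri-PM→Dubois+Baptiste, Sat-AM→Zhao+Varga, Sat-PM→Varga, Sun-AM→Varga.

4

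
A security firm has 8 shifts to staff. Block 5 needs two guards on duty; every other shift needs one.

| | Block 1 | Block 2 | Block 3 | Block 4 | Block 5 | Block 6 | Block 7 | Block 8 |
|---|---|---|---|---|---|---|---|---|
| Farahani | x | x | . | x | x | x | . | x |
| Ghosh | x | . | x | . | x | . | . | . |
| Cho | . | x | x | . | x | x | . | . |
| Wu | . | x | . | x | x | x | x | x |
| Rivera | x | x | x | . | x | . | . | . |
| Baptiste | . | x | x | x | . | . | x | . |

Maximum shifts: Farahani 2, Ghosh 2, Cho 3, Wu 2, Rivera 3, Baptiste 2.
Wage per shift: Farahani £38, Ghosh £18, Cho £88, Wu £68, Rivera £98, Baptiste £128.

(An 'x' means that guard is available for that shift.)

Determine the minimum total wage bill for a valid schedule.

Picking the cheapest available guard for each shift independently would cost £312, but that ignores the shift limits.
An optimal schedule: Block 1→Farahani, Block 2→Cho, Block 3→Ghosh, Block 4→Wu, Block 5→Ghosh+Cho, Block 6→Cho, Block 7→Wu, Block 8→Farahani.
Total: 38 + 88 + 18 + 68 + 18 + 88 + 88 + 68 + 38 = £512.

£512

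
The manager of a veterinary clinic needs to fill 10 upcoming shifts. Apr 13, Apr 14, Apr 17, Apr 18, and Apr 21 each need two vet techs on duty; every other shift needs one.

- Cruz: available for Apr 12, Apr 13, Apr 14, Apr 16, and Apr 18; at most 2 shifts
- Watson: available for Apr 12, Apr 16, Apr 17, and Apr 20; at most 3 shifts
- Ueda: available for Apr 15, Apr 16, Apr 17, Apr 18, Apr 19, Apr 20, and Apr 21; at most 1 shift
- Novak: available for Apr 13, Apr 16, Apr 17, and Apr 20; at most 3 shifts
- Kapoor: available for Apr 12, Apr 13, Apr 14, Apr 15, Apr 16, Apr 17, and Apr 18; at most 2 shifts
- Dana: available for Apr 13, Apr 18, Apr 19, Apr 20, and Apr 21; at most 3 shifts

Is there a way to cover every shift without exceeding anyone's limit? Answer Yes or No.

Total capacity is 2+3+1+3+2+3 = 14 but 15 worker-slots are needed — infeasible.

No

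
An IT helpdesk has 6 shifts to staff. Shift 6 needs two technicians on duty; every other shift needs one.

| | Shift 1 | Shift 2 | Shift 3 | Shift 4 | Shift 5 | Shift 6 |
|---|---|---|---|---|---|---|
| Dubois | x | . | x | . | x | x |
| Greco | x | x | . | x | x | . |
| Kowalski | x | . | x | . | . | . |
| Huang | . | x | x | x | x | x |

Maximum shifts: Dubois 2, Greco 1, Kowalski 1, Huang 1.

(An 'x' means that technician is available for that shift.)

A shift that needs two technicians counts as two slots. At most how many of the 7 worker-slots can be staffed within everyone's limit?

Total capacity across all technicians is 2+1+1+1 = 5, and 7 slots are needed, so at most 5 can be filled.
An assignment achieving 5: Shift 1→Dubois, Shift 2→Greco, Shift 3→Kowalski, Shift 4→Huang, Shift 6→Dubois.
Loads: Dubois 2/2, Greco 1/1, Kowalski 1/1, Huang 1/1.

5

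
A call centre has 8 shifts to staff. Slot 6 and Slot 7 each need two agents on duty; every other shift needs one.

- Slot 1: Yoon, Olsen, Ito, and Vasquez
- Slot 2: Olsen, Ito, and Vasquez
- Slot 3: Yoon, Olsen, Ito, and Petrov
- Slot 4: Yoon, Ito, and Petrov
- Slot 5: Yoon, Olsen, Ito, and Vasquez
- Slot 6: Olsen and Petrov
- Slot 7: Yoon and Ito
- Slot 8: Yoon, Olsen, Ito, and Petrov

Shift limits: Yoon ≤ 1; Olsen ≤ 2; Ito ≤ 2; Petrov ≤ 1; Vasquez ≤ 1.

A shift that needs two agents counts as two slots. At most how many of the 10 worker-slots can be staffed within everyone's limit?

Total capacity across all agents is 1+2+2+1+1 = 7, and 10 slots are needed, so at most 7 can be filled.
An assignment achieving 7: Slot 1→Vasquez, Slot 2→Olsen, Slot 4→Ito, Slot 6→Olsen+Petrov, Slot 7→Yoon+Ito.
Loads: Yoon 1/1, Olsen 2/2, Ito 2/2, Petrov 1/1, Vasquez 1/1.

7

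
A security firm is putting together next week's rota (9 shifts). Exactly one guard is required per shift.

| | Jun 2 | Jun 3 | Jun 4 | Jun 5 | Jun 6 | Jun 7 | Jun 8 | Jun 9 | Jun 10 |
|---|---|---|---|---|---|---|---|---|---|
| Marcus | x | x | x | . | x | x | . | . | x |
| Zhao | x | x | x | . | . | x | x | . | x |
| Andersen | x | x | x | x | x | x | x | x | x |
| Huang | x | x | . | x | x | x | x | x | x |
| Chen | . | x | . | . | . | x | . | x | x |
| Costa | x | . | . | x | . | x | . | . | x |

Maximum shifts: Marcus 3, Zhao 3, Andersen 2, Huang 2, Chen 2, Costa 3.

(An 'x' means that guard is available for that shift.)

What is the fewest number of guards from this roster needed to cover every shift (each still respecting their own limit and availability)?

9 slots to fill and no one can take more than 3, so at least ⌈9/3⌉ = 3 guards are needed.
No set of 3 guards can cover every shift (each such set leaves at least one shift with no one available or exceeds a cap).
Marcus, Zhao, Andersen, and Huang alone can cover everything: Jun 2→Marcus, Jun 3→Zhao, Jun 4→Marcus, Jun 5→Andersen, Jun 6→Marcus, Jun 7→Zhao, Jun 8→Zhao, Jun 9→Andersen, Jun 10→Huang.

4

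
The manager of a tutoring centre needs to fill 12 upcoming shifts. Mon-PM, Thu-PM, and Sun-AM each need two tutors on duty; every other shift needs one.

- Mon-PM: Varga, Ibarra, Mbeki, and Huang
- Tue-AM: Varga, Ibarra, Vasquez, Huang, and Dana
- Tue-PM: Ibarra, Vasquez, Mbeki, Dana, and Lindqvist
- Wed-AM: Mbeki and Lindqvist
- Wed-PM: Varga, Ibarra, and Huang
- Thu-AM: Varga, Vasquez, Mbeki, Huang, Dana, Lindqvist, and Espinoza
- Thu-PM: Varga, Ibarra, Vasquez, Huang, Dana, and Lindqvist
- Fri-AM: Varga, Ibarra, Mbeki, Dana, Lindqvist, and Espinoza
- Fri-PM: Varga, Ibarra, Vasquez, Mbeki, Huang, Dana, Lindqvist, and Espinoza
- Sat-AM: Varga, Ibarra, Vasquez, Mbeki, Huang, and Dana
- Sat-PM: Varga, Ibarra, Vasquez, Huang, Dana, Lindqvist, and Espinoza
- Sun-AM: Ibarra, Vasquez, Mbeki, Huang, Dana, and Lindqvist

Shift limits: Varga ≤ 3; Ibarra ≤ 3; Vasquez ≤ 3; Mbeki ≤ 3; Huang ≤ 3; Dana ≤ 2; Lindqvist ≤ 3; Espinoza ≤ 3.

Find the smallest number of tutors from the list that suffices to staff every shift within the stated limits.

5

15 slots to fill and no one can take more than 3, so at least ⌈15/3⌉ = 5 tutors are needed.
Varga, Ibarra, Vasquez, Mbeki, and Huang alone can cover everything: Mon-PM→Mbeki+Huang, Tue-AM→Varga, Tue-PM→Ibarra, Wed-AM→Mbeki, Wed-PM→Varga, Thu-AM→Vasquez, Thu-PM→Vasquez+Huang, Fri-AM→Varga, Fri-PM→Ibarra, Sat-AM→Vasquez, Sat-PM→Ibarra, Sun-AM→Mbeki+Huang.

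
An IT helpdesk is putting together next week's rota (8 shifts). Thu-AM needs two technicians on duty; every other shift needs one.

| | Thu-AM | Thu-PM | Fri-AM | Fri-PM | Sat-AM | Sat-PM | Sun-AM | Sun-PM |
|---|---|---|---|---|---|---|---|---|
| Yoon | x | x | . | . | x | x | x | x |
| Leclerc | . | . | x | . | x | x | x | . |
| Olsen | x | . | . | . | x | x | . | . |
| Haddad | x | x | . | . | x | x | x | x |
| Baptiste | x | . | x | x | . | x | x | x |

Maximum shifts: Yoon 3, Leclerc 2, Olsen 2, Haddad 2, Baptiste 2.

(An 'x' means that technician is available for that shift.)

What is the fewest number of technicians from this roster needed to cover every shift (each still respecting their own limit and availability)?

9 slots to fill and no one can take more than 3, so at least ⌈9/3⌉ = 3 technicians are needed.
Any 3 technicians together have capacity at most 3+2+2 = 7 < 9 slots, so 3 can never suffice.
Yoon, Leclerc, Olsen, and Baptiste alone can cover everything: Thu-AM→Yoon+Olsen, Thu-PM→Yoon, Fri-AM→Leclerc, Fri-PM→Baptiste, Sat-AM→Leclerc, Sat-PM→Olsen, Sun-AM→Baptiste, Sun-PM→Yoon.

4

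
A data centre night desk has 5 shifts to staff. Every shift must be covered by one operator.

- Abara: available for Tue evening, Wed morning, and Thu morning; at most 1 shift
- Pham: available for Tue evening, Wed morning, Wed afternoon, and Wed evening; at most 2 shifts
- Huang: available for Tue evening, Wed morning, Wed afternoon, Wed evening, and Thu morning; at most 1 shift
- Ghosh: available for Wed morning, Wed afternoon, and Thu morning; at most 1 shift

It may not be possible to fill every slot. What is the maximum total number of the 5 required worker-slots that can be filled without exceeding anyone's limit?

Total capacity across all operators is 1+2+1+1 = 5, and 5 slots are needed, so at most 5 can be filled.
An assignment achieving 5: Tue evening→Abara, Wed morning→Ghosh, Wed afternoon→Pham, Wed evening→Pham, Thu morning→Huang.
Loads: Abara 1/1, Pham 2/2, Huang 1/1, Ghosh 1/1.

5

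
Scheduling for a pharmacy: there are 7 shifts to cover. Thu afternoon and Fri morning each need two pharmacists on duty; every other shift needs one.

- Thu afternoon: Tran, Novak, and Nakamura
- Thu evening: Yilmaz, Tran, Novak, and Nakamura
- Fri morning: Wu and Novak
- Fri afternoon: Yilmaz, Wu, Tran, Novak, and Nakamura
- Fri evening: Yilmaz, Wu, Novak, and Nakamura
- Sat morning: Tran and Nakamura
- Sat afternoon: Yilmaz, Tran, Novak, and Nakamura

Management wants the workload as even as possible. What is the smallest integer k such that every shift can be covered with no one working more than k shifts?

With 5 pharmacists and 9 worker-slots to fill, someone must work at least ⌈9/5⌉ = 2 shifts, so k ≥ 2.
k = 2 works: Thu afternoon→Tran+Novak, Thu evening→Yilmaz, Fri morning→Wu+Novak, Fri afternoon→Wu, Fri evening→Yilmaz, Sat morning→Tran, Sat afternoon→Nakamura.
Loads: Yilmaz 2, Wu 2, Tran 2, Novak 2, Nakamura 1 — all ≤ 2.

2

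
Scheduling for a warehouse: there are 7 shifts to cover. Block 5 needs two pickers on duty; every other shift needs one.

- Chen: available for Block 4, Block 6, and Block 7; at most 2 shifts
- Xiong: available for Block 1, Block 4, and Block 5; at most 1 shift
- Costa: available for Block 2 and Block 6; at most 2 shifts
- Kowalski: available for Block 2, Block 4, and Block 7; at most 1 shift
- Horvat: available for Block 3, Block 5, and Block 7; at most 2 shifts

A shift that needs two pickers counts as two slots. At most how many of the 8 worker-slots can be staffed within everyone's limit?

Total capacity across all pickers is 2+1+2+1+2 = 8, and 8 slots are needed, so at most 8 can be filled.
Shifts {Block 1, Block 5} need 3 slots but only Xiong and Horvat are available for them, supplying at most 2 — so at least 1 slot must go unfilled.
An assignment achieving 7: Block 1→Xiong, Block 2→Costa, Block 3→Horvat, Block 4→Chen, Block 5→Horvat, Block 6→Chen, Block 7→Kowalski.
Loads: Chen 2/2, Xiong 1/1, Costa 1/2, Kowalski 1/1, Horvat 2/2.

7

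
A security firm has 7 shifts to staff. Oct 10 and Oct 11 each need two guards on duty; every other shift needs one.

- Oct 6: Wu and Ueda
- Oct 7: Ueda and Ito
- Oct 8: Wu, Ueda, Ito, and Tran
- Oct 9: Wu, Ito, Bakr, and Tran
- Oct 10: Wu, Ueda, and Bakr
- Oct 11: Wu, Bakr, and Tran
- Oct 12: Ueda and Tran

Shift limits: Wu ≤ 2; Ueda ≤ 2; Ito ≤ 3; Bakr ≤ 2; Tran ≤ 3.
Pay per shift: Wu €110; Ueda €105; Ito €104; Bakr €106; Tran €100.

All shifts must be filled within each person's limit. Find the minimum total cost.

€930

Picking the cheapest available guard for each shift independently would cost €926, but that ignores the shift limits.
An optimal schedule: Oct 6→Ueda, Oct 7→Ito, Oct 8→Tran, Oct 9→Ito, Oct 10→Ueda+Bakr, Oct 11→Tran+Bakr, Oct 12→Tran.
Total: 105 + 104 + 100 + 104 + 105 + 106 + 100 + 106 + 100 = €930.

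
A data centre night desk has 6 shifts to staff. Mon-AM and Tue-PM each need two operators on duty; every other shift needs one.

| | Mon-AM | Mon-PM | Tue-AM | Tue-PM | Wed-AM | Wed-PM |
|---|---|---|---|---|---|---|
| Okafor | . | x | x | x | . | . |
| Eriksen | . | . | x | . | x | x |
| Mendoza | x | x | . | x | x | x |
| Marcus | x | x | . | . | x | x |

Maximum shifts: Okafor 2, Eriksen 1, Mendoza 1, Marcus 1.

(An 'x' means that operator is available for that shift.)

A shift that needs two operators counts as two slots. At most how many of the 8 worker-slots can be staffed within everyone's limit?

Total capacity across all operators is 2+1+1+1 = 5, and 8 slots are needed, so at most 5 can be filled.
An assignment achieving 5: Mon-AM→Mendoza+Marcus, Tue-AM→Okafor, Tue-PM→Okafor, Wed-AM→Eriksen.
Loads: Okafor 2/2, Eriksen 1/1, Mendoza 1/1, Marcus 1/1.

5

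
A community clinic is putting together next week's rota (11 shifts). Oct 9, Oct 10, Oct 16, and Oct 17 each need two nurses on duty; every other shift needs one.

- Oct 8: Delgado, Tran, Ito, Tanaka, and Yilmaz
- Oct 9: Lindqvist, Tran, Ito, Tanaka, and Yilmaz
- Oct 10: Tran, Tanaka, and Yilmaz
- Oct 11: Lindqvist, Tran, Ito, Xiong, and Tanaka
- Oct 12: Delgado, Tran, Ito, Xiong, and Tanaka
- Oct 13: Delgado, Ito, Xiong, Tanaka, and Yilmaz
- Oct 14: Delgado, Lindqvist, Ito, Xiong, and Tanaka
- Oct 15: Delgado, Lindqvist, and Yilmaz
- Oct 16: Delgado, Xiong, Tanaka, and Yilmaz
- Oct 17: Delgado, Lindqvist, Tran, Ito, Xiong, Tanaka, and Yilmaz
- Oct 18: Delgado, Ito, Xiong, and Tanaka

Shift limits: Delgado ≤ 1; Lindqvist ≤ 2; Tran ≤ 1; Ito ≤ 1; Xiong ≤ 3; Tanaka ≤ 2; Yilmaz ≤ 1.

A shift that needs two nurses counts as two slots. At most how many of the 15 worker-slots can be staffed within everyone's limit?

11

Total capacity across all nurses is 1+2+1+1+3+2+1 = 11, and 15 slots are needed, so at most 11 can be filled.
An assignment achieving 11: Oct 8→Yilmaz, Oct 9→Lindqvist, Oct 10→Tran+Tanaka, Oct 11→Lindqvist, Oct 12→Xiong, Oct 13→Xiong, Oct 15→Delgado, Oct 16→Xiong+Tanaka, Oct 18→Ito.
Loads: Delgado 1/1, Lindqvist 2/2, Tran 1/1, Ito 1/1, Xiong 3/3, Tanaka 2/2, Yilmaz 1/1.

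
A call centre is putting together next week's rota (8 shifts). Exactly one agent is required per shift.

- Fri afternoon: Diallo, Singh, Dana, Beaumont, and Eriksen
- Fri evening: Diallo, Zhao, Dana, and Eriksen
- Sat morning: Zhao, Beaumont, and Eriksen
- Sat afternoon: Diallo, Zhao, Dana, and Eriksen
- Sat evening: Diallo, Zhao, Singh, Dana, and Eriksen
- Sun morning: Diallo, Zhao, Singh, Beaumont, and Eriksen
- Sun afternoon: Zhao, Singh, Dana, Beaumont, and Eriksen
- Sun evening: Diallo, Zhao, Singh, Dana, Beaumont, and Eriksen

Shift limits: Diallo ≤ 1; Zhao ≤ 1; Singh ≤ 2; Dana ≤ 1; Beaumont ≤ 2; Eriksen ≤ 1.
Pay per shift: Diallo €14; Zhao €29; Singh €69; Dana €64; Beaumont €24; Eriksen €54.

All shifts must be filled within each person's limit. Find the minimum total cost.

€347

Picking the cheapest available agent for each shift independently would cost €132, but that ignores the shift limits.
An optimal schedule: Fri afternoon→Singh, Fri evening→Diallo, Sat morning→Zhao, Sat afternoon→Dana, Sat evening→Singh, Sun morning→Beaumont, Sun afternoon→Beaumont, Sun evening→Eriksen.
Total: 69 + 14 + 29 + 64 + 69 + 24 + 24 + 54 = €347.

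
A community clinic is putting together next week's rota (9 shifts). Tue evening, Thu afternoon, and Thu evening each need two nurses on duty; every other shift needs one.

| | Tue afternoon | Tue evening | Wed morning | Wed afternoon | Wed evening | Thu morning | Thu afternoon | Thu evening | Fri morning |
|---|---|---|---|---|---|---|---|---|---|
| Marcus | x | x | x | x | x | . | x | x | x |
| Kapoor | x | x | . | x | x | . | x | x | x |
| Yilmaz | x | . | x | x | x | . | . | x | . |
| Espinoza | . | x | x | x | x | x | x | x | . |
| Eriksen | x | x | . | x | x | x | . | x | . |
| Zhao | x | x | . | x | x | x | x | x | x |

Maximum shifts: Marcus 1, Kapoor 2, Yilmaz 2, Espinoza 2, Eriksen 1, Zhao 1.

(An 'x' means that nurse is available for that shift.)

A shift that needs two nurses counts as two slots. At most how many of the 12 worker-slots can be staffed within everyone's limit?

Total capacity across all nurses is 1+2+2+2+1+1 = 9, and 12 slots are needed, so at most 9 can be filled.
An assignment achieving 9: Tue afternoon→Yilmaz, Tue evening→Eriksen+Zhao, Wed morning→Marcus, Wed afternoon→Yilmaz, Thu morning→Espinoza, Thu afternoon→Kapoor+Espinoza, Fri morning→Kapoor.
Loads: Marcus 1/1, Kapoor 2/2, Yilmaz 2/2, Espinoza 2/2, Eriksen 1/1, Zhao 1/1.

9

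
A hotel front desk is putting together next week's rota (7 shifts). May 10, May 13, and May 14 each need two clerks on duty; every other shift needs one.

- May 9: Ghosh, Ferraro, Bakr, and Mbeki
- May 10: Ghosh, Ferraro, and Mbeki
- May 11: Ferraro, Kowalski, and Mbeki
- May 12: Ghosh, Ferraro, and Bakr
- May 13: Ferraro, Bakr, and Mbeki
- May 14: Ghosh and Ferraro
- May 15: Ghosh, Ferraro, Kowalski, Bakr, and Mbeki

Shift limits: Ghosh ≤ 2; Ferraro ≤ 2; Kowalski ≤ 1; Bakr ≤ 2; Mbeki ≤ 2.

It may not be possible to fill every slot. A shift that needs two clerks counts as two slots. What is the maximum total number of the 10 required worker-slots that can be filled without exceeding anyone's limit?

9

Total capacity across all clerks is 2+2+1+2+2 = 9, and 10 slots are needed, so at most 9 can be filled.
An assignment achieving 9: May 9→Mbeki, May 10→Ghosh+Ferraro, May 11→Kowalski, May 12→Bakr, May 13→Bakr+Mbeki, May 14→Ghosh+Ferraro.
Loads: Ghosh 2/2, Ferraro 2/2, Kowalski 1/1, Bakr 2/2, Mbeki 2/2.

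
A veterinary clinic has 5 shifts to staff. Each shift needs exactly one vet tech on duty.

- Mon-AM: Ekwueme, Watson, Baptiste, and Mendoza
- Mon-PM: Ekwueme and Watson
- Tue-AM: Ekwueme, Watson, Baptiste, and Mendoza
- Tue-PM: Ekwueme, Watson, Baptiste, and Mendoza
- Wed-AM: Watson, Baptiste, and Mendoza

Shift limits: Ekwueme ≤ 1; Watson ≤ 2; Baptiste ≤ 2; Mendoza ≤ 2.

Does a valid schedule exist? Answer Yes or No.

One valid schedule: Mon-AM→Watson, Mon-PM→Ekwueme, Tue-AM→Baptiste, Tue-PM→Baptiste, Wed-AM→Watson.
Loads: Ekwueme 1/1, Watson 2/2, Baptiste 2/2, Mendoza 0/2 — all within limits.

Yes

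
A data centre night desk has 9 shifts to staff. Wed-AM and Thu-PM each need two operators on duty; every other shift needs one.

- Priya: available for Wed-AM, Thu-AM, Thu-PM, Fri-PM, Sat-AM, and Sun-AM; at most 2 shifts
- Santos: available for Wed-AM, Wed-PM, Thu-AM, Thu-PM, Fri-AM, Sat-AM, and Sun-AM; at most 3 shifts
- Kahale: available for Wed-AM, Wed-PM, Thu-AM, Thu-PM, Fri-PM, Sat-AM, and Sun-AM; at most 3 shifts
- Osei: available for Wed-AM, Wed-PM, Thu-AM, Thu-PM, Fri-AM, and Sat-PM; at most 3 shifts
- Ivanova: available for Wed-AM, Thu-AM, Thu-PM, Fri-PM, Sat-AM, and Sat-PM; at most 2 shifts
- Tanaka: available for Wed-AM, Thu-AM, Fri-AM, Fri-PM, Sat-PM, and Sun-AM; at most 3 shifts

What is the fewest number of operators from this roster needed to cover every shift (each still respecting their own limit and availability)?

4

11 slots to fill and no one can take more than 3, so at least ⌈11/3⌉ = 4 operators are needed.
Priya, Santos, Kahale, and Osei alone can cover everything: Wed-AM→Kahale+Osei, Wed-PM→Santos, Thu-AM→Kahale, Thu-PM→Kahale+Osei, Fri-AM→Santos, Fri-PM→Priya, Sat-AM→Priya, Sat-PM→Osei, Sun-AM→Santos.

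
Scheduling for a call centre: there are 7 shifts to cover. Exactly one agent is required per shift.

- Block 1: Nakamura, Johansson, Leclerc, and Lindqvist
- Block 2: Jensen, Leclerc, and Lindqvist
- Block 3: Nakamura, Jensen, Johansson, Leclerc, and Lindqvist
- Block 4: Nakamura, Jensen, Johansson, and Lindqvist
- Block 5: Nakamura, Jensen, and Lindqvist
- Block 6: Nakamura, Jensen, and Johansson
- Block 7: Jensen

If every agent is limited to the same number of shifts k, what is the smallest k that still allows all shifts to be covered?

2

With 5 agents and 7 worker-slots to fill, someone must work at least ⌈7/5⌉ = 2 shifts, so k ≥ 2.
k = 2 works: Block 1→Johansson, Block 2→Jensen, Block 3→Leclerc, Block 4→Johansson, Block 5→Nakamura, Block 6→Nakamura, Block 7→Jensen.
Loads: Nakamura 2, Jensen 2, Johansson 2, Leclerc 1, Lindqvist 0 — all ≤ 2.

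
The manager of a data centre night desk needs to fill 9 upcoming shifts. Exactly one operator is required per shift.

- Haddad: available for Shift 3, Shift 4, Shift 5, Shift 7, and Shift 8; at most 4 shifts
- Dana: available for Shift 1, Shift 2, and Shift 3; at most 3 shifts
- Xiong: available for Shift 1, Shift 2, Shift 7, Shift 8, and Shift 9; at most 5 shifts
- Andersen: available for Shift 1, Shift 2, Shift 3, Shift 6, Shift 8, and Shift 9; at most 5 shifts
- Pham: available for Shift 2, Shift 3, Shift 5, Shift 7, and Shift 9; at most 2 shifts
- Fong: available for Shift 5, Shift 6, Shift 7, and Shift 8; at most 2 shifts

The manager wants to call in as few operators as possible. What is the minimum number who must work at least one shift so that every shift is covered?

2

9 slots to fill and no one can take more than 5, so at least ⌈9/5⌉ = 2 operators are needed.
Haddad and Andersen alone can cover everything: Shift 1→Andersen, Shift 2→Andersen, Shift 3→Haddad, Shift 4→Haddad, Shift 5→Haddad, Shift 6→Andersen, Shift 7→Haddad, Shift 8→Andersen, Shift 9→Andersen.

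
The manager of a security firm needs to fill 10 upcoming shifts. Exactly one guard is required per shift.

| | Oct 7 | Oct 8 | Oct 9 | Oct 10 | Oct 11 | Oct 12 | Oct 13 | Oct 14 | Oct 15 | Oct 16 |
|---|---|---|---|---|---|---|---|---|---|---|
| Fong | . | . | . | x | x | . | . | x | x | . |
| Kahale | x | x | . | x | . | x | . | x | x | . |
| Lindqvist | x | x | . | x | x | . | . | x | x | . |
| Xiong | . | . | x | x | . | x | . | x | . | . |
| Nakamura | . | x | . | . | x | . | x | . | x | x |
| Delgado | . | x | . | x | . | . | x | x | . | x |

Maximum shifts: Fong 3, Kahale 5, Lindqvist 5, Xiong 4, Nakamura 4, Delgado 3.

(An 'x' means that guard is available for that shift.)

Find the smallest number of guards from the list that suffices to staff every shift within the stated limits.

3

10 slots to fill and no one can take more than 5, so at least ⌈10/5⌉ = 2 guards are needed.
Shifts {Oct 7, Oct 9, Oct 13} need 3 slots, but among the guards available for them (Kahale, Lindqvist, Xiong, Nakamura, and Delgado) any 2 together supply at most 2. So 2 guards are not enough.
Kahale, Xiong, and Nakamura alone can cover everything: Oct 7→Kahale, Oct 8→Kahale, Oct 9→Xiong, Oct 10→Kahale, Oct 11→Nakamura, Oct 12→Kahale, Oct 13→Nakamura, Oct 14→Kahale, Oct 15→Nakamura, Oct 16→Nakamura.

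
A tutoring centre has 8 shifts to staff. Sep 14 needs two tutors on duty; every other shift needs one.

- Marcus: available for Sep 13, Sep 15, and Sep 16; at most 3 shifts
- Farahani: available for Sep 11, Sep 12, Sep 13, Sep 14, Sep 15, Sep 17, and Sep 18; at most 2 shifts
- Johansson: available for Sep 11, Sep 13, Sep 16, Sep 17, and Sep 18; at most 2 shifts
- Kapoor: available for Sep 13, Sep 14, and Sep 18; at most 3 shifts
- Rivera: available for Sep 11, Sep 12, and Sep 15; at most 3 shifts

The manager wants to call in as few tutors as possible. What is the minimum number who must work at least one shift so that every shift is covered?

9 slots to fill and no one can take more than 3, so at least ⌈9/3⌉ = 3 tutors are needed.
No set of 3 tutors can cover every shift (each such set leaves at least one shift with no one available or exceeds a cap).
Marcus, Farahani, Johansson, and Kapoor alone can cover everything: Sep 11→Johansson, Sep 12→Farahani, Sep 13→Marcus, Sep 14→Farahani+Kapoor, Sep 15→Marcus, Sep 16→Marcus, Sep 17→Johansson, Sep 18→Kapoor.

4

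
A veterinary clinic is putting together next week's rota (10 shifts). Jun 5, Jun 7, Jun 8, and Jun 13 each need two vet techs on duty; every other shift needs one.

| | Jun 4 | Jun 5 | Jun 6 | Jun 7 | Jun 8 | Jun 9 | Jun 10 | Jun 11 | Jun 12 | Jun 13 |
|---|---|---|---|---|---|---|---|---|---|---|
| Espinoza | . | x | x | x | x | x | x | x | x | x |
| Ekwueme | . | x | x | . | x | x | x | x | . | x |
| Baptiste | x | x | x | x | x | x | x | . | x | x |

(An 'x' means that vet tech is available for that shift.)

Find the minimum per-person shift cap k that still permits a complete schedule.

With 3 vet techs and 14 worker-slots to fill, someone must work at least ⌈14/3⌉ = 5 shifts, so k ≥ 5.
k = 5 works: Jun 4→Baptiste, Jun 5→Espinoza+Ekwueme, Jun 6→Espinoza, Jun 7→Espinoza+Baptiste, Jun 8→Ekwueme+Baptiste, Jun 9→Ekwueme, Jun 10→Ekwueme, Jun 11→Espinoza, Jun 12→Espinoza, Jun 13→Ekwueme+Baptiste.
Loads: Espinoza 5, Ekwueme 5, Baptiste 4 — all ≤ 5.

5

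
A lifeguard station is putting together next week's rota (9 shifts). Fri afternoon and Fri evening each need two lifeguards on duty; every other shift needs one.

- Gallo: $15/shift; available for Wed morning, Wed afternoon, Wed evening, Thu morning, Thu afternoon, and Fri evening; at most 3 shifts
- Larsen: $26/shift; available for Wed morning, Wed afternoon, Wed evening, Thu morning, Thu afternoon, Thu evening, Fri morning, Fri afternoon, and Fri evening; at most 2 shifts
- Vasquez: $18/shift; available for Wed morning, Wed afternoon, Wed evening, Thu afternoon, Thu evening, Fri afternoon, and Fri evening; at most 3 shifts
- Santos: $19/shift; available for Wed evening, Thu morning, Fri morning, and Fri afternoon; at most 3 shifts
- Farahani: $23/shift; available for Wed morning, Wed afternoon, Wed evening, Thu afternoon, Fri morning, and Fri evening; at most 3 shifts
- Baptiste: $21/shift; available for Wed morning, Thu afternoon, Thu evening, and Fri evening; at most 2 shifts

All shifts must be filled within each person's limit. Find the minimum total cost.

Picking the cheapest available lifeguard for each shift independently would cost $182, but that ignores the shift limits.
An optimal schedule: Wed morning→Gallo, Wed afternoon→Gallo, Wed evening→Santos, Thu morning→Gallo, Thu afternoon→Baptiste, Thu evening→Vasquez, Fri morning→Santos, Fri afternoon→Vasquez+Santos, Fri evening→Vasquez+Baptiste.
Total: 15 + 15 + 19 + 15 + 21 + 18 + 19 + 18 + 19 + 18 + 21 = $198.

$198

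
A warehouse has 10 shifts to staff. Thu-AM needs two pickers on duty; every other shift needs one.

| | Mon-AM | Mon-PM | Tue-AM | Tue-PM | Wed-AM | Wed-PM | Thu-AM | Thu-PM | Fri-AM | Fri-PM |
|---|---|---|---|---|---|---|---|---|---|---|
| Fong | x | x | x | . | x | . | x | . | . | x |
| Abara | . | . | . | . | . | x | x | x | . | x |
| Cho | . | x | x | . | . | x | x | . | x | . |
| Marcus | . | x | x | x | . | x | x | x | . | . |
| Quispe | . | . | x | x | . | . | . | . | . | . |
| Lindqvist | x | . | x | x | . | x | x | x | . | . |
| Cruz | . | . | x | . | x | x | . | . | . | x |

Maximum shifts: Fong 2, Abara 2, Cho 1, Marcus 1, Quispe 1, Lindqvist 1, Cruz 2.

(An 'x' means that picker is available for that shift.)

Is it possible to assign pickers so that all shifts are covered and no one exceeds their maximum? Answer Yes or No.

No

Total capacity is 2+2+1+1+1+1+2 = 10 but 11 worker-slots are needed — infeasible.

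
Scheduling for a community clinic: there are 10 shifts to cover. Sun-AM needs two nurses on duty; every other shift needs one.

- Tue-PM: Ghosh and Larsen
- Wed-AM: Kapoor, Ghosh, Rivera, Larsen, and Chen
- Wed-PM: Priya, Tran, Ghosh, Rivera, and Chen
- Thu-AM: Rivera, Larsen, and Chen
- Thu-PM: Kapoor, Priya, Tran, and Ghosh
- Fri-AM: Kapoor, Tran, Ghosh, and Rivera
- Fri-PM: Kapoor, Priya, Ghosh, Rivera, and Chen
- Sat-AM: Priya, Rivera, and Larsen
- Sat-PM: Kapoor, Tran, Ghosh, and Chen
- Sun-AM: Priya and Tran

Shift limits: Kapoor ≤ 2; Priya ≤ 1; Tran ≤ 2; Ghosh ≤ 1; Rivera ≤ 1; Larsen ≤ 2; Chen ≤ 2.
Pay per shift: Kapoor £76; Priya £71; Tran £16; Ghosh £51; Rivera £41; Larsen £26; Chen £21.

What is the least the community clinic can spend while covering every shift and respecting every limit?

Sun-AM can only be covered by Priya and Tran, so that assignment is forced.
Picking the cheapest available nurse for each shift independently would cost £266, but that ignores the shift limits.
An optimal schedule: Tue-PM→Ghosh, Wed-AM→Larsen, Wed-PM→Chen, Thu-AM→Rivera, Thu-PM→Kapoor, Fri-AM→Kapoor, Fri-PM→Chen, Sat-AM→Larsen, Sat-PM→Tran, Sun-AM→Priya+Tran.
Total: 51 + 26 + 21 + 41 + 76 + 76 + 21 + 26 + 16 + 71 + 16 = £441.

£441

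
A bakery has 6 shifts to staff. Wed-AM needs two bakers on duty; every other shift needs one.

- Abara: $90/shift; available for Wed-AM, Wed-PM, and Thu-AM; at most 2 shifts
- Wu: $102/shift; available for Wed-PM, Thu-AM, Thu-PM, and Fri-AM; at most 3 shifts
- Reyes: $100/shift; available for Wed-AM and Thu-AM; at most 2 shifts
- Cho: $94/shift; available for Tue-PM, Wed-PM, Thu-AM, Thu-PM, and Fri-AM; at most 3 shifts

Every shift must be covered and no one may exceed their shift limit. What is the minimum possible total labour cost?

Tue-PM can only be covered by Cho, so that assignment is forced.
Wed-AM can only be covered by Abara and Reyes, so that assignment is forced.
Picking the cheapest available baker for each shift independently would cost $652, but that ignores the shift limits.
An optimal schedule: Tue-PM→Cho, Wed-AM→Abara+Reyes, Wed-PM→Abara, Thu-AM→Reyes, Thu-PM→Cho, Fri-AM→Cho.
Total: 94 + 90 + 100 + 90 + 100 + 94 + 94 = $662.

$662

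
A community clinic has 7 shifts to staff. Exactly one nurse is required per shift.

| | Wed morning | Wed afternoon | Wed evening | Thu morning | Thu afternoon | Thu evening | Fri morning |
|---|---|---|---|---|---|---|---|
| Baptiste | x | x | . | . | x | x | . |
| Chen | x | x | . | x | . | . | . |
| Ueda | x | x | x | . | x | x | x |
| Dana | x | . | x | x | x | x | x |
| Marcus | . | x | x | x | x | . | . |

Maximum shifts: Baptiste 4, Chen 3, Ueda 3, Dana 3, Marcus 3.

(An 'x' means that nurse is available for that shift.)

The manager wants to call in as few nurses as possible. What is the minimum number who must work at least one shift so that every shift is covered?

2

7 slots to fill and no one can take more than 4, so at least ⌈7/4⌉ = 2 nurses are needed.
Baptiste and Dana alone can cover everything: Wed morning→Baptiste, Wed afternoon→Baptiste, Wed evening→Dana, Thu morning→Dana, Thu afternoon→Baptiste, Thu evening→Baptiste, Fri morning→Dana.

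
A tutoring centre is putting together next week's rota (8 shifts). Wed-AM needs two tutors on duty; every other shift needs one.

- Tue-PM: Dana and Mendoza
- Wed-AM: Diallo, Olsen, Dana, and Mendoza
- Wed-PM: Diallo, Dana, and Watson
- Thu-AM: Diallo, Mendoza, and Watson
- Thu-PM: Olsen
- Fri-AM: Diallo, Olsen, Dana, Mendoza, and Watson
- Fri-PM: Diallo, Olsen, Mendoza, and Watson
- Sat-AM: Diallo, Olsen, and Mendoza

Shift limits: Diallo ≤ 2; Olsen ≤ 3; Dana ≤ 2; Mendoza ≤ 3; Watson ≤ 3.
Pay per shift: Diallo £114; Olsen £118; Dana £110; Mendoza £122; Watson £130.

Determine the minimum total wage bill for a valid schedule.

Thu-PM can only be covered by Olsen, so that assignment is forced.
Picking the cheapest available tutor for each shift independently would cost £1014, but that ignores the shift limits.
An optimal schedule: Tue-PM→Dana, Wed-AM→Dana+Mendoza, Wed-PM→Diallo, Thu-AM→Diallo, Thu-PM→Olsen, Fri-AM→Mendoza, Fri-PM→Olsen, Sat-AM→Olsen.
Total: 110 + 110 + 122 + 114 + 114 + 118 + 122 + 118 + 118 = £1046.

£1046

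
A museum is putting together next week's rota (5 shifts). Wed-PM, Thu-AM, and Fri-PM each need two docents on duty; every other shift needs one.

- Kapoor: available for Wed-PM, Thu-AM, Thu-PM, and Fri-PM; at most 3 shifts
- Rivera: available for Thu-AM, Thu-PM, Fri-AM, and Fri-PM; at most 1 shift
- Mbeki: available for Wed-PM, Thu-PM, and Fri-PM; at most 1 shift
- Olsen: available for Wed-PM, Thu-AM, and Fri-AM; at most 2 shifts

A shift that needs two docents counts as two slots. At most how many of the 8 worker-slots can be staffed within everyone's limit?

7

Total capacity across all docents is 3+1+1+2 = 7, and 8 slots are needed, so at most 7 can be filled.
An assignment achieving 7: Wed-PM→Kapoor+Olsen, Thu-AM→Kapoor+Olsen, Thu-PM→Kapoor, Fri-AM→Rivera, Fri-PM→Mbeki.
Loads: Kapoor 3/3, Rivera 1/1, Mbeki 1/1, Olsen 2/2.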